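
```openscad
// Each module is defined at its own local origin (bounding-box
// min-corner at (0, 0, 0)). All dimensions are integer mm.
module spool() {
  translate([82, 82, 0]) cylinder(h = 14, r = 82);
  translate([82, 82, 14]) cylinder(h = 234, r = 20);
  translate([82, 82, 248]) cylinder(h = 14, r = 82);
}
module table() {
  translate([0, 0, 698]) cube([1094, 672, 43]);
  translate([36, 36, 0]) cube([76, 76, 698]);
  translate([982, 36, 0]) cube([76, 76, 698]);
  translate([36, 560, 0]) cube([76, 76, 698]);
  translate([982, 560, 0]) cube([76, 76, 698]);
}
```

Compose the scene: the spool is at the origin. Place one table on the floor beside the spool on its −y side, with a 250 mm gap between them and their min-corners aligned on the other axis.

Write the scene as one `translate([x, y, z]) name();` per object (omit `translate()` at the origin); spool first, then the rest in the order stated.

spool();
translate([0, -922, 0]) table();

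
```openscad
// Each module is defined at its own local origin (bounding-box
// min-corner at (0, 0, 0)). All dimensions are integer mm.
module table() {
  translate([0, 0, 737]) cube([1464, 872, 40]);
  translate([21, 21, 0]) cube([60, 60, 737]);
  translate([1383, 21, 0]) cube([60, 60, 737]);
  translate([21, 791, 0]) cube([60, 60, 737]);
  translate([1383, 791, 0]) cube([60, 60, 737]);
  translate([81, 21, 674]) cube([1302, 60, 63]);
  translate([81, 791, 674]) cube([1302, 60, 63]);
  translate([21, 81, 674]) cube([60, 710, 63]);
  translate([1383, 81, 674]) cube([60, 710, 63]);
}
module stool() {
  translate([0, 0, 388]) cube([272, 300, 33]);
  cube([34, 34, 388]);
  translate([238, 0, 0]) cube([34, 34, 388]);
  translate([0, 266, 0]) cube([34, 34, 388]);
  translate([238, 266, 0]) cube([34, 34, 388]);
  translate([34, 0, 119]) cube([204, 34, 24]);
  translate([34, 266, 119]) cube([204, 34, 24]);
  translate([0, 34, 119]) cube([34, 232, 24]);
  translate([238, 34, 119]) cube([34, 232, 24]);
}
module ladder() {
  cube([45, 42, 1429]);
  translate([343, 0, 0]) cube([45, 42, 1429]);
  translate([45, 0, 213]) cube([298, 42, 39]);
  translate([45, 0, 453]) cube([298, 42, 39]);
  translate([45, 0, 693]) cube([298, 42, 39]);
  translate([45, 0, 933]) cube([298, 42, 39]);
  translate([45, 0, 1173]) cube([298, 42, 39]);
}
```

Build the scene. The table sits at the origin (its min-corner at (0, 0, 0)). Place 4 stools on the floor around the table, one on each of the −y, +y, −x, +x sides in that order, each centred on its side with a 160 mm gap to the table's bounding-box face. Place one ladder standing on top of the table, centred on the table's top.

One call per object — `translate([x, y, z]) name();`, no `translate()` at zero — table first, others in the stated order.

table();
translate([596, -460, 0]) stool();
translate([596, 1032, 0]) stool();
translate([-432, 286, 0]) stool();
translate([1624, 286, 0]) stool();
translate([538, 415, 777]) ladder();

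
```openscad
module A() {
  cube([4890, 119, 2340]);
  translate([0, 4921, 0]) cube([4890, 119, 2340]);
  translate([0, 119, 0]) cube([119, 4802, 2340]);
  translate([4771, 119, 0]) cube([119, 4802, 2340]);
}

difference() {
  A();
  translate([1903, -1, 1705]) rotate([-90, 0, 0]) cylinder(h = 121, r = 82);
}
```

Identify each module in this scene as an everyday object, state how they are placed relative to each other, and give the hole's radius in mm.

The subtracted cylinder has r = 82 mm.

A is a house frame. The house frame has a circular hole through its front wall. The hole's radius is 82 mm.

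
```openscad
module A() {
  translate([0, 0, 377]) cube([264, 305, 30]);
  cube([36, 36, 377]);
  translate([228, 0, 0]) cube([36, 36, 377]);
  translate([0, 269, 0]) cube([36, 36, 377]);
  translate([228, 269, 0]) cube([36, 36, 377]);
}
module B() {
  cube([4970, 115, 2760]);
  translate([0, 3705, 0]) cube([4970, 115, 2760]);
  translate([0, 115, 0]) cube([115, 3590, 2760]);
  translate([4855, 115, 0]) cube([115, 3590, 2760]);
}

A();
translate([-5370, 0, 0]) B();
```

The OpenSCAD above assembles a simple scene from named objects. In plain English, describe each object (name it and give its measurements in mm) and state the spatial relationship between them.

A is a simple wooden stool: a rectangular seat 264 mm (x) by 305 mm (y), 30 mm thick, top face at z = 407 mm, on four square legs, each 36×36 mm in cross-section. The legs rest on z = 0, each flush with a corner of the seat.

B is a box-shaped house frame (walls only): outside footprint 4970×3820 mm, wall height 2760 mm, wall thickness 115 mm. The two y-facing walls run the full x-width; the two x-facing walls fit between the inner faces of the y-facing walls.

The house frame is on the floor beside the stool on its −x side.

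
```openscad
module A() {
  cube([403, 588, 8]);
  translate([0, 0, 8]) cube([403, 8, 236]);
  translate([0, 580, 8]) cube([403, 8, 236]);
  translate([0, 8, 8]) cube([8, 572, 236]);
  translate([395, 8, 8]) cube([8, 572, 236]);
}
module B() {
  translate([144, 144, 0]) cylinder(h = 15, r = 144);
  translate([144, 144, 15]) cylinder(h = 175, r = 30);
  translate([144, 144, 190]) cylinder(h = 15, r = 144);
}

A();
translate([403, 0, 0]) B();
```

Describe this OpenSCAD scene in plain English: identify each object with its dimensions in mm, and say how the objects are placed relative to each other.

A is an open storage box with external size 403×588×244 mm and wall thickness 8 mm (the base is also 8 mm thick). The base covers the whole footprint; the four walls stand on the base, with the y-facing walls full-width and the x-facing walls fitting between their inner faces.

B is a spool: two coaxial disc flanges of radius 144 mm and thickness 15 mm, joined by a core cylinder of radius 30 mm and height 175 mm. The lower flange rests on z = 0 and the three cylinders share a vertical axis.

The spool is against the open box's +x side, with their −y faces flush.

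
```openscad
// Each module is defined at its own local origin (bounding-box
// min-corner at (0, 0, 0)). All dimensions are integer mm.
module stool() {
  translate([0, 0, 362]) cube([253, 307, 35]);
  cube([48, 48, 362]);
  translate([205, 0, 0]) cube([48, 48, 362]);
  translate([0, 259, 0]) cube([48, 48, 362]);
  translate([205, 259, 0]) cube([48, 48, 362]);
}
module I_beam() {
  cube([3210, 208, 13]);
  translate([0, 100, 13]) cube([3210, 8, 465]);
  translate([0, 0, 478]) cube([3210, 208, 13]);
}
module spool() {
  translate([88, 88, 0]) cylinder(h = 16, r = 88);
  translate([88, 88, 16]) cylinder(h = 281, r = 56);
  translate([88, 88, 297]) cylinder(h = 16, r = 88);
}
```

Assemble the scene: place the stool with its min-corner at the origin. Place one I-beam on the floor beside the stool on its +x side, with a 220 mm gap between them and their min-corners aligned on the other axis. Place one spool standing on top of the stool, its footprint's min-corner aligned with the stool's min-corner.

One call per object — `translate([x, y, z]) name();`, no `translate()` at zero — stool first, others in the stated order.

stool();
translate([473, 0, 0]) I_beam();
translate([0, 0, 397]) spool();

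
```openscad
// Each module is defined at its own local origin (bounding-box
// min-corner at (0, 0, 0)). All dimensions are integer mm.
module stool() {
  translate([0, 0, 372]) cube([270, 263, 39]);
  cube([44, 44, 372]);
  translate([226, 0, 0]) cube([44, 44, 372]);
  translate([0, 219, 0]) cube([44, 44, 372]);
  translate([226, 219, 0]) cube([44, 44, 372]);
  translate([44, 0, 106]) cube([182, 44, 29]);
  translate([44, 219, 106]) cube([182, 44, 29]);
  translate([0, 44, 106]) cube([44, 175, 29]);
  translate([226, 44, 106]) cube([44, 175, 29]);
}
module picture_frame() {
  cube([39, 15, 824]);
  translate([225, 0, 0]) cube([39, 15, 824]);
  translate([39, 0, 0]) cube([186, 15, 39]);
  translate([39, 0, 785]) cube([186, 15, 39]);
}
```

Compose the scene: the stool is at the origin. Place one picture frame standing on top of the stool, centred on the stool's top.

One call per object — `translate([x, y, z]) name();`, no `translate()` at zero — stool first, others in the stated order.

stool();
translate([3, 124, 411]) picture_frame();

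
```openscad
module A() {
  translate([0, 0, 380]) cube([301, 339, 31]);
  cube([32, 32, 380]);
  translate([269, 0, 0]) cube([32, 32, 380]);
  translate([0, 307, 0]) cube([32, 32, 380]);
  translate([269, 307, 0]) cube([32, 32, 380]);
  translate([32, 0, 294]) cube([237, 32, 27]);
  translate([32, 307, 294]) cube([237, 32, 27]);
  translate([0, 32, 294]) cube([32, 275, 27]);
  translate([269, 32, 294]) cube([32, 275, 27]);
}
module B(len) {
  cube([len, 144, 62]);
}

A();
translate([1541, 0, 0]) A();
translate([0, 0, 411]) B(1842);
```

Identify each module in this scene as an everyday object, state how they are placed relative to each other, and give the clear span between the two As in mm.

Second stool starts at x = 1541; first ends at x = 301; clear span = 1541 − 301 = 1240 mm.

A is a stool. B is a beam. A beam spans the tops of two stools. The clear span between the two stools is 1240 mm.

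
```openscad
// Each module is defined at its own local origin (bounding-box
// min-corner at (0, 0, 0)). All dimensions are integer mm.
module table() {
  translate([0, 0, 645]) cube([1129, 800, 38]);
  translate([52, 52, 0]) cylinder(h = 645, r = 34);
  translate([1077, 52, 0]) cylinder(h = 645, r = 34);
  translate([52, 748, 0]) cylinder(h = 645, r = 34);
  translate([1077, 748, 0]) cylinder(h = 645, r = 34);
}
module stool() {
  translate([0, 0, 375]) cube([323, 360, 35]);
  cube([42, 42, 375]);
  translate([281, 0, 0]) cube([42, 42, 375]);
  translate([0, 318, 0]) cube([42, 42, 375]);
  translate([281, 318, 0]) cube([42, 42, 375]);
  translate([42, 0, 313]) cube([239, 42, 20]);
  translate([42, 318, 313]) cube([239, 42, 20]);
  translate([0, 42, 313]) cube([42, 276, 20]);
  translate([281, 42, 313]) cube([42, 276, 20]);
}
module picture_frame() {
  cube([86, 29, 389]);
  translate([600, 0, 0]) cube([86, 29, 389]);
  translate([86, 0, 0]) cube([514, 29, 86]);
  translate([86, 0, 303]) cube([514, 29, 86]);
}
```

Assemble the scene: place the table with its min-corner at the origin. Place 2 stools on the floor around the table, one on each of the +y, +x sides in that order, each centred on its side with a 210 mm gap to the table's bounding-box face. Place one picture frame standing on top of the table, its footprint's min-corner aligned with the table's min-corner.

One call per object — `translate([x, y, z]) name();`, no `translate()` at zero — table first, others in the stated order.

table();
translate([403, 1010, 0]) stool();
translate([1339, 220, 0]) stool();
translate([0, 0, 683]) picture_frame();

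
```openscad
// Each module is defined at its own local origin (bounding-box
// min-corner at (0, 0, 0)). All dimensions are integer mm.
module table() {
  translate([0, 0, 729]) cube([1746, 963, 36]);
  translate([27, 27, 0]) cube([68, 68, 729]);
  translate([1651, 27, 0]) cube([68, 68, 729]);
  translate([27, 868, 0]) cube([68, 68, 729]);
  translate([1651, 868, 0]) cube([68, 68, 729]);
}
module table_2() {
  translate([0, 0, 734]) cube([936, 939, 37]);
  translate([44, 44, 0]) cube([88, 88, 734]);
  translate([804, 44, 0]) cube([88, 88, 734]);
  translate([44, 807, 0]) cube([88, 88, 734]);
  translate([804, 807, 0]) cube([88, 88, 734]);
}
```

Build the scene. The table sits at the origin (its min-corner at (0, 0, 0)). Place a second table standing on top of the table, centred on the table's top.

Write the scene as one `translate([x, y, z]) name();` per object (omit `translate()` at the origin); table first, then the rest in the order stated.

table();
translate([405, 12, 765]) table_2();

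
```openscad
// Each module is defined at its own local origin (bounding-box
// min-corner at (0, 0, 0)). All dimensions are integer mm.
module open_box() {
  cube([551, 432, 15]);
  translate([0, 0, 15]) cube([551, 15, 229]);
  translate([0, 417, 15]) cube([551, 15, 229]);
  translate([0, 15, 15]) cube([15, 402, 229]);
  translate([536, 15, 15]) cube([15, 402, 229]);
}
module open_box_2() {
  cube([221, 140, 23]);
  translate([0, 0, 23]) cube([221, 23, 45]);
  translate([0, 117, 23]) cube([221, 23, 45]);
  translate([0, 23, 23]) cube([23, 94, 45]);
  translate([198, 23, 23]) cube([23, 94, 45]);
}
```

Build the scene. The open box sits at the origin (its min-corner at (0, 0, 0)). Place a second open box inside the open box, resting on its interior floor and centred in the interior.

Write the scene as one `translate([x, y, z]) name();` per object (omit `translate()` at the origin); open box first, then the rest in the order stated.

open_box();
translate([165, 146, 15]) open_box_2();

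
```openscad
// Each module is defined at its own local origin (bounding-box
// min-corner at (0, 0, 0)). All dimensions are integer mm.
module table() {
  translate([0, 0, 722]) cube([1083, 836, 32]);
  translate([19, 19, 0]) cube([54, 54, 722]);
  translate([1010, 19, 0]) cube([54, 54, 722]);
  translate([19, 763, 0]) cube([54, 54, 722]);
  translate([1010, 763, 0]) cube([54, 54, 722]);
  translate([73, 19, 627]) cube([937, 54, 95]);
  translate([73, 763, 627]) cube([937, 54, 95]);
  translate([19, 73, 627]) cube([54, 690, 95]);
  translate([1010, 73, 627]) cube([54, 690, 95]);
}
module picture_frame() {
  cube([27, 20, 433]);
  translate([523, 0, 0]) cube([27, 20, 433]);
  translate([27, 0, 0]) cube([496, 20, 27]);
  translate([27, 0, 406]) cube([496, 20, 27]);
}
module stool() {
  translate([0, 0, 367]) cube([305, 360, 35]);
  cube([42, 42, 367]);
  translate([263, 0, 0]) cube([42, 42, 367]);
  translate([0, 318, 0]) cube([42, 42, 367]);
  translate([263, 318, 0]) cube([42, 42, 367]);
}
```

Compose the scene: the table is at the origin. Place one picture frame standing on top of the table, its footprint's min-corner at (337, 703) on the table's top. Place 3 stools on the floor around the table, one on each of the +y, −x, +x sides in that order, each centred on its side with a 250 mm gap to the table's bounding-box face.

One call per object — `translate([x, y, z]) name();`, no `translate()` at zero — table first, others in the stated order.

table();
translate([337, 703, 754]) picture_frame();
translate([389, 1086, 0]) stool();
translate([-555, 238, 0]) stool();
translate([1333, 238, 0]) stool();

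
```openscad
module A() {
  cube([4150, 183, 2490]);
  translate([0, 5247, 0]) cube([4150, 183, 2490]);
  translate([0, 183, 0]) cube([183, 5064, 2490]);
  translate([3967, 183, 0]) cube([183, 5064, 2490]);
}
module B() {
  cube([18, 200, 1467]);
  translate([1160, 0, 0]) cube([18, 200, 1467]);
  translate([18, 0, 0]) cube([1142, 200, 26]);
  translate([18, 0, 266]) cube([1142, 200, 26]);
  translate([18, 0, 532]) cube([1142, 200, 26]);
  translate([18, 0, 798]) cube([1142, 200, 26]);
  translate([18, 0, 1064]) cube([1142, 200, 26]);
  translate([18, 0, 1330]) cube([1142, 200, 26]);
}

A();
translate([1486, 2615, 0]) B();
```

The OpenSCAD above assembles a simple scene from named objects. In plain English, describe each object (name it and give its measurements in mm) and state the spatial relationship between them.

A is the wall frame of a small rectangular building: four walls, each 2490 mm tall and 183 mm thick, enclosing a footprint 4150 mm (x) by 5430 mm (y) outside-to-outside, with no floor or roof. The front and back walls (the −y and +y sides) span the full width; the two side walls fit between them.

B is an open bookshelf. Two side panels, each 18 mm thick, 200 mm deep and 1467 mm tall, stand 1178 mm apart (outside-to-outside). Between them sit 6 shelves, each 26 mm thick and 200 mm deep, spanning the full gap between the sides. The bottom shelf rests on the floor (its underside at z = 0) and the clear gap between one shelf's top and the next shelf's underside is 240 mm.

The bookshelf sits inside the house frame, centred.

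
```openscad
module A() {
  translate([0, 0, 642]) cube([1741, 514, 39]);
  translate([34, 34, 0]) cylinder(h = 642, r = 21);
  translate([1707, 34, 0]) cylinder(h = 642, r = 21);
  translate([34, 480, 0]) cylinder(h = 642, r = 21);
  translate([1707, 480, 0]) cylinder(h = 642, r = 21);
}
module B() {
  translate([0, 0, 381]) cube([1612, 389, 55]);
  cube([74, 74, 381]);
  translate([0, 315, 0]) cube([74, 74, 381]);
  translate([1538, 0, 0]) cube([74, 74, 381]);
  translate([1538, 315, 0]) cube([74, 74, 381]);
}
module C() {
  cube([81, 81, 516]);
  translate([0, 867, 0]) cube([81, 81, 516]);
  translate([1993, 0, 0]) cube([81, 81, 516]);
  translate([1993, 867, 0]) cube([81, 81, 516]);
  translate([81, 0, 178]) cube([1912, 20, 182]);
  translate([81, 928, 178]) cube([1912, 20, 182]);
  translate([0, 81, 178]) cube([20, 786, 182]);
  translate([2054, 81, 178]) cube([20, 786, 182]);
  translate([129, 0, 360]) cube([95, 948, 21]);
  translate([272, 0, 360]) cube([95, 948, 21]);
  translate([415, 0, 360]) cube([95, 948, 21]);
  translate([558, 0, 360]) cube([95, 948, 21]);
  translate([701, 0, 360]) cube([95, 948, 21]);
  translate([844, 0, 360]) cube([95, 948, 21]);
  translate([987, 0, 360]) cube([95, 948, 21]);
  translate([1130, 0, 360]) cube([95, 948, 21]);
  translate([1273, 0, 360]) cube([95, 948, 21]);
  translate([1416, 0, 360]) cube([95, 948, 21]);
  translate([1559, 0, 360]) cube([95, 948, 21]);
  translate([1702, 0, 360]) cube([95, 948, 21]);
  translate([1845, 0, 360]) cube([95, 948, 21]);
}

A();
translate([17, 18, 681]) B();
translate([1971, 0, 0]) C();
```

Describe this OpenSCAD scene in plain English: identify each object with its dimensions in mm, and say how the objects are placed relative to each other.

A is a table: top 1741 mm (x) × 514 mm (y), 39 mm thick, upper face at z = 681 mm, on four round legs of 42 mm diameter, each leg's bounding box inset 13 mm from the nearest pair of top edges, running from z = 0 to the bottom of the top.

B is a bench: a 1612×389 mm seat slab, 55 mm thick, top at z = 436 mm, on four 74×74 mm square legs flush with the seat corners and standing on z = 0.

C is a bed frame 2074 mm long (x) by 948 mm wide (y). Four 81×81 mm corner posts, 516 mm tall, at the corners of the footprint. Four rails of 20 mm thickness and 182 mm height run between adjacent posts with their undersides at z = 178 mm, their outer faces flush with the outside of the frame (the two x-running rails run between the posts' inner faces; the two y-running rails run between the posts' inner faces). 13 slats, each 95 mm wide (x) and 21 mm thick, lie across the top of the two x-running rails, running the full 948 mm width of the frame in y; the slats are evenly spaced along x between the inner faces of the end posts with equal gaps (rounded down to the nearest mm) at the −x end and between each pair — any rounding remainder accumulates at the +x end.

The bench is on top of the table. The bed frame is on the floor beside the table on its +x side.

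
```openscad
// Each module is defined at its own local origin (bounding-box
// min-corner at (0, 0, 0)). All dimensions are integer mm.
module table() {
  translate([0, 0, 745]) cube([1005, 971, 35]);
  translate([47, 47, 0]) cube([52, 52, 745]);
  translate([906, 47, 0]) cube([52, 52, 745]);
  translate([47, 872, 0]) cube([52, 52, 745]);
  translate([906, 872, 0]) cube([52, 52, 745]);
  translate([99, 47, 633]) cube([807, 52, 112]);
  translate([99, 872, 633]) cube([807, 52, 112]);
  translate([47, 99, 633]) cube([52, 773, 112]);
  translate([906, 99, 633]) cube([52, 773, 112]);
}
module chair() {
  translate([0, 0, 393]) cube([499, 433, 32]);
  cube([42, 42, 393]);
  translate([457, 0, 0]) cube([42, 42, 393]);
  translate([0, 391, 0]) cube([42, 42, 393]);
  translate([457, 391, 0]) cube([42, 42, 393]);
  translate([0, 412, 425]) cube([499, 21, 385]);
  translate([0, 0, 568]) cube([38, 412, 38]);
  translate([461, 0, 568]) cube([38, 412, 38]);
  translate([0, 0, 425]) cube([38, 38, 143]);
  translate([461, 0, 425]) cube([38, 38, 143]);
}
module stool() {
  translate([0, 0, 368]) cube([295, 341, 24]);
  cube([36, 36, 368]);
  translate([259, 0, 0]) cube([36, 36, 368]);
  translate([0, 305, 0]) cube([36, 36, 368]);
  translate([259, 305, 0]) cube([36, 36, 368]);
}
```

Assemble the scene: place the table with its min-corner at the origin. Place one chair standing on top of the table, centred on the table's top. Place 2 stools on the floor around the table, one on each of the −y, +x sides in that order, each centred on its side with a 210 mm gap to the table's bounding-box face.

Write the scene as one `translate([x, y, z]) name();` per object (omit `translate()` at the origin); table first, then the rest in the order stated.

table();
translate([253, 269, 780]) chair();
translate([355, -551, 0]) stool();
translate([1215, 315, 0]) stool();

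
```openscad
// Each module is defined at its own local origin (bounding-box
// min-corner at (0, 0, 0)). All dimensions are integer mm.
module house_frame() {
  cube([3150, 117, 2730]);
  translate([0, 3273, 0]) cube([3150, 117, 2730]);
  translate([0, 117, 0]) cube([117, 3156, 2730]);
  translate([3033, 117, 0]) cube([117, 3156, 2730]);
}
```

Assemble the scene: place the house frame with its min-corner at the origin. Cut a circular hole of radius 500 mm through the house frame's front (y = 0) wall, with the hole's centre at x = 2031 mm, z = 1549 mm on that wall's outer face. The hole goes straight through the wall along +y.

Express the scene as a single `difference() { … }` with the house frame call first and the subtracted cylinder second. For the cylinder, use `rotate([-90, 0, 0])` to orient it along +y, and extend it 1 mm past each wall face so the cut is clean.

difference() {
  house_frame();
  translate([2031, -1, 1549]) rotate([-90, 0, 0]) cylinder(h = 119, r = 500);
}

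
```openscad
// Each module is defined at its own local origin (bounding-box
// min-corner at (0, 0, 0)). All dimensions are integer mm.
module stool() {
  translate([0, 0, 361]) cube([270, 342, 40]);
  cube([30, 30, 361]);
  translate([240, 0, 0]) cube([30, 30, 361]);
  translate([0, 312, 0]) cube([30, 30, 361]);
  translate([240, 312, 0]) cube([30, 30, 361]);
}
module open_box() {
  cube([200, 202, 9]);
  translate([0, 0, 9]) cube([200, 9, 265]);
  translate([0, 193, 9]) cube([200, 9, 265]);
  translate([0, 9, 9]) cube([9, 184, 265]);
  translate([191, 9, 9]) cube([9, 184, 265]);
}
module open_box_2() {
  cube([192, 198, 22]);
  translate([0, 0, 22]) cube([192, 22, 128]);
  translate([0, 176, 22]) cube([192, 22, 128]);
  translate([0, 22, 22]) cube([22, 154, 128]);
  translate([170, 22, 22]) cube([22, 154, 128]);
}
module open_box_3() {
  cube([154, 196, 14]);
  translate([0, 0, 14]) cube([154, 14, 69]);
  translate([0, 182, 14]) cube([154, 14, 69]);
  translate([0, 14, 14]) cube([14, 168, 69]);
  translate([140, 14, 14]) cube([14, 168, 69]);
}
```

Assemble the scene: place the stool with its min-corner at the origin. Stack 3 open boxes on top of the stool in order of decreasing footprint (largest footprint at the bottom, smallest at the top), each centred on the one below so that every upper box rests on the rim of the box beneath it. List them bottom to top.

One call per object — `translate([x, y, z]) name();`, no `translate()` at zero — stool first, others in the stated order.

stool();
translate([35, 70, 401]) open_box();
translate([39, 72, 675]) open_box_2();
translate([58, 73, 825]) open_box_3();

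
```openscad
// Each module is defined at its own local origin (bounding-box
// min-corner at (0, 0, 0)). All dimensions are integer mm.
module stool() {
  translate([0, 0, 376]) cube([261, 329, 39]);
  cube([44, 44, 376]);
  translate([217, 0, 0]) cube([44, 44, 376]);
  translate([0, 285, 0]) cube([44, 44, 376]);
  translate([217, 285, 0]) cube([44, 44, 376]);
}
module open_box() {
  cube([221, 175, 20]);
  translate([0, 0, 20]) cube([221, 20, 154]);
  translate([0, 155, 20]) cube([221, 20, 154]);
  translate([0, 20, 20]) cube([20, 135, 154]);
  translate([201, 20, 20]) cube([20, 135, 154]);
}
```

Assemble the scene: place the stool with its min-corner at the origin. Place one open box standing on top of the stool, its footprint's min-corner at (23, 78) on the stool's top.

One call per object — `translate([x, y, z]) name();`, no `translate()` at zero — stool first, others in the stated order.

stool();
translate([23, 78, 415]) open_box();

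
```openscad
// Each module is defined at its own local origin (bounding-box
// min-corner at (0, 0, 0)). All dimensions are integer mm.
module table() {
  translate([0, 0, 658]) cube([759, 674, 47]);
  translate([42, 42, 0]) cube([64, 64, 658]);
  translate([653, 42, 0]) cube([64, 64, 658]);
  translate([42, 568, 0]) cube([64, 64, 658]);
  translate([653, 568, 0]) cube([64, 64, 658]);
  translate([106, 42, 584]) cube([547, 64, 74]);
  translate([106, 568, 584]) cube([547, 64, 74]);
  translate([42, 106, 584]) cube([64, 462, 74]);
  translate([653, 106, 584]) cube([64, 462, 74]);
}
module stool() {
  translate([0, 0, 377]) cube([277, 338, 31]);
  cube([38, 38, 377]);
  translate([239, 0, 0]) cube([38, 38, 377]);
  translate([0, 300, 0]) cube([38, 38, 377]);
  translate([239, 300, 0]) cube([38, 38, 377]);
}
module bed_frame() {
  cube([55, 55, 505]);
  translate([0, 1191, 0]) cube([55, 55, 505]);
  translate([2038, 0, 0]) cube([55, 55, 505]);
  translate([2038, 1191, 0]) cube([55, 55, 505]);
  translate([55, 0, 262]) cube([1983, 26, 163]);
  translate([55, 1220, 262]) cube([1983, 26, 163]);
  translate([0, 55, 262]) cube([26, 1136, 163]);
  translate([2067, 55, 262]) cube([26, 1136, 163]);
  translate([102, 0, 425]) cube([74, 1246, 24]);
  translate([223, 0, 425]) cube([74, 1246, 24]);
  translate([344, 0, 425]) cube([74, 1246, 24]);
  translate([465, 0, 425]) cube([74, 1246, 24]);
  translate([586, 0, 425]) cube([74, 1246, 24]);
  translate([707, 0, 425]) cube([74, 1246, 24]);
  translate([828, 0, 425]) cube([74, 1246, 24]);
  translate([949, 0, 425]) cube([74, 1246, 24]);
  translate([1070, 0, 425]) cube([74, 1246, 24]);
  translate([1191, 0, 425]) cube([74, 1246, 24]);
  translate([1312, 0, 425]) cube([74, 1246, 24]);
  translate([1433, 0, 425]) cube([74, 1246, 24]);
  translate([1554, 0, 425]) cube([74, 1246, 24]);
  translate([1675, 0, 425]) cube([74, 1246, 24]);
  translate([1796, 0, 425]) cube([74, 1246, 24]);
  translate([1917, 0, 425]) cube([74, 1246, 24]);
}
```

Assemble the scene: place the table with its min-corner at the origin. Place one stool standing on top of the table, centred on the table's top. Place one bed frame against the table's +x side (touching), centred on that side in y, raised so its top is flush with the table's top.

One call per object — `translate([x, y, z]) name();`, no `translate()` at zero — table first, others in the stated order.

table();
translate([241, 168, 705]) stool();
translate([759, -286, 200]) bed_frame();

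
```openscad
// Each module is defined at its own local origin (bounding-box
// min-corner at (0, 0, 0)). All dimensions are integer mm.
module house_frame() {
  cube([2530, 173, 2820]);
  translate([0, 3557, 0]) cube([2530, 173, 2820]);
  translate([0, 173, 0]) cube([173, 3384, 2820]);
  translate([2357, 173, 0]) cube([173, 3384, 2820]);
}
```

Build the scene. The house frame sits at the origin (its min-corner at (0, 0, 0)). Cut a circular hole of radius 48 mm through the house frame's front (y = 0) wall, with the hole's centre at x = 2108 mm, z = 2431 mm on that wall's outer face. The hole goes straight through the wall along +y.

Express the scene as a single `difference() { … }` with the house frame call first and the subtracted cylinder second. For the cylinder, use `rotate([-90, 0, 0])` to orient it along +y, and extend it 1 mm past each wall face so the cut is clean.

difference() {
  house_frame();
  translate([2108, -1, 2431]) rotate([-90, 0, 0]) cylinder(h = 175, r = 48);
}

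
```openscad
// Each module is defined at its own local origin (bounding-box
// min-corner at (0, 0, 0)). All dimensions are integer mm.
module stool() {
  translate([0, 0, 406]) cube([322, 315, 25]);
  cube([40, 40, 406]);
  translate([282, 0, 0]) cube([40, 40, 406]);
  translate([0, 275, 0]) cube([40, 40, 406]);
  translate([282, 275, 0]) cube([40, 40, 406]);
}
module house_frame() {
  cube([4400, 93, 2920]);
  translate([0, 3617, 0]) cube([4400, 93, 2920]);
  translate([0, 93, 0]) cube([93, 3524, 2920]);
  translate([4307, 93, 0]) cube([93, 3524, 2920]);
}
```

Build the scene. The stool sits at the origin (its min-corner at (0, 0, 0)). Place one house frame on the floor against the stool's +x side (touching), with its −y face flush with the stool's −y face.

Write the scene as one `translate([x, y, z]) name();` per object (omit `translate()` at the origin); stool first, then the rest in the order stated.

stool();
translate([322, 0, 0]) house_frame();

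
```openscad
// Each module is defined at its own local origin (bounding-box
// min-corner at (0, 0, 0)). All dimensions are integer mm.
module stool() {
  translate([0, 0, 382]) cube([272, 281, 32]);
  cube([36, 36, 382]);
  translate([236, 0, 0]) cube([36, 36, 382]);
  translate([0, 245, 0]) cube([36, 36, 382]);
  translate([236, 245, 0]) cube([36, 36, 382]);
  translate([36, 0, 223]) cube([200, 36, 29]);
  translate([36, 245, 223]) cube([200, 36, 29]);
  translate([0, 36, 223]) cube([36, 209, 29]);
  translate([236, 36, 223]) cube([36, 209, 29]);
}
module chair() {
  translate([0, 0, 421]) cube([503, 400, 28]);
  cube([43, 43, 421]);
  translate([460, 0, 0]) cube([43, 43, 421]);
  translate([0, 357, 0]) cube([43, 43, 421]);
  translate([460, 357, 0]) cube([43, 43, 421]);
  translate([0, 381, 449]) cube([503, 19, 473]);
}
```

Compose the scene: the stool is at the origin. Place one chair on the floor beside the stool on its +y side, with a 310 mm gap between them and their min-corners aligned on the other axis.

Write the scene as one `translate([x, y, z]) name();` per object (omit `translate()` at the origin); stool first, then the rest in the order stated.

stool();
translate([0, 591, 0]) chair();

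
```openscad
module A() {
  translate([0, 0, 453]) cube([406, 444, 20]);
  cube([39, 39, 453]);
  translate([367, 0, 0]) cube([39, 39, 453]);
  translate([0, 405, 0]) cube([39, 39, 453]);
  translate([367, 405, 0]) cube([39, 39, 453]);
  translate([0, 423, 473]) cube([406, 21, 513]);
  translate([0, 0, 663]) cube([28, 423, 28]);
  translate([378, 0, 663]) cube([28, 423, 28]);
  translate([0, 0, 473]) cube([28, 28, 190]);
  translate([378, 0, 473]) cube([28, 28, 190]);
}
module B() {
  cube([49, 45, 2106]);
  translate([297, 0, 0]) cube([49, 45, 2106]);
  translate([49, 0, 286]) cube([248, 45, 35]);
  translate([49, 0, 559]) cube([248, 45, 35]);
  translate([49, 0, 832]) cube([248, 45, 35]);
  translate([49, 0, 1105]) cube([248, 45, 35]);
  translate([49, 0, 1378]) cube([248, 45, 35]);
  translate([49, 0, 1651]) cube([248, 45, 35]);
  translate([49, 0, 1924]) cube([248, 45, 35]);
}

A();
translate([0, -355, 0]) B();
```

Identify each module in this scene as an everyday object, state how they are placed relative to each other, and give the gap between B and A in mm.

The ladder's nearest face is 310 mm from the chair's −y face.

A is a chair. B is a ladder. The ladder is on the floor beside the chair on its −y side. The gap between the ladder and the chair is 310 mm.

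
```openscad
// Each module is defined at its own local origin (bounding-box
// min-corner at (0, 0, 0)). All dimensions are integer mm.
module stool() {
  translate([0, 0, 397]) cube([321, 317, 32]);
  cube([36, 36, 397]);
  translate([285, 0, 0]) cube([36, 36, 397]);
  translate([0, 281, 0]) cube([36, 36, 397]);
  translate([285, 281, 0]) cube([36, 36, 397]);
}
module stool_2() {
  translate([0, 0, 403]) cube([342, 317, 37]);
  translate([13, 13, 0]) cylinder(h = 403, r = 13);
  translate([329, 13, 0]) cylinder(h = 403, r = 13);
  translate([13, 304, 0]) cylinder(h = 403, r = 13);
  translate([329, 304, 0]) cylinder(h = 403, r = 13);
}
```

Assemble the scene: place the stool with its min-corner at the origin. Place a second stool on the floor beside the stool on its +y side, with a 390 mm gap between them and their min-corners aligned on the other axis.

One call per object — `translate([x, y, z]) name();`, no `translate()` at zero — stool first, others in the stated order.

stool();
translate([0, 707, 0]) stool_2();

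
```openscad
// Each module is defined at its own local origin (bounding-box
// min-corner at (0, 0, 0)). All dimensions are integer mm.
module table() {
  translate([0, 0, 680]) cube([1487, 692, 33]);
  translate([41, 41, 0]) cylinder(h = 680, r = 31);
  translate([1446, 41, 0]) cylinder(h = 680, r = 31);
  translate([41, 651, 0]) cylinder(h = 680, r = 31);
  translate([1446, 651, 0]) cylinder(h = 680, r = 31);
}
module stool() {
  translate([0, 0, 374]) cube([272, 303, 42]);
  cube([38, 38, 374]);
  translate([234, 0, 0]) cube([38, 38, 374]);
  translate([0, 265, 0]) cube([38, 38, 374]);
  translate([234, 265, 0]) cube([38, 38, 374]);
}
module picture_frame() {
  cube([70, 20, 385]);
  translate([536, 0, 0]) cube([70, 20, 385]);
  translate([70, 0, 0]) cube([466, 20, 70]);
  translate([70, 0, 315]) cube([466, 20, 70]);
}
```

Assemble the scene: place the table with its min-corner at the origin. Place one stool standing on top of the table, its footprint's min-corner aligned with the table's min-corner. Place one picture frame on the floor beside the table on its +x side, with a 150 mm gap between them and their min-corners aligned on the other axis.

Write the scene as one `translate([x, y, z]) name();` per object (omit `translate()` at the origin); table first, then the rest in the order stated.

table();
translate([0, 0, 713]) stool();
translate([1637, 0, 0]) picture_frame();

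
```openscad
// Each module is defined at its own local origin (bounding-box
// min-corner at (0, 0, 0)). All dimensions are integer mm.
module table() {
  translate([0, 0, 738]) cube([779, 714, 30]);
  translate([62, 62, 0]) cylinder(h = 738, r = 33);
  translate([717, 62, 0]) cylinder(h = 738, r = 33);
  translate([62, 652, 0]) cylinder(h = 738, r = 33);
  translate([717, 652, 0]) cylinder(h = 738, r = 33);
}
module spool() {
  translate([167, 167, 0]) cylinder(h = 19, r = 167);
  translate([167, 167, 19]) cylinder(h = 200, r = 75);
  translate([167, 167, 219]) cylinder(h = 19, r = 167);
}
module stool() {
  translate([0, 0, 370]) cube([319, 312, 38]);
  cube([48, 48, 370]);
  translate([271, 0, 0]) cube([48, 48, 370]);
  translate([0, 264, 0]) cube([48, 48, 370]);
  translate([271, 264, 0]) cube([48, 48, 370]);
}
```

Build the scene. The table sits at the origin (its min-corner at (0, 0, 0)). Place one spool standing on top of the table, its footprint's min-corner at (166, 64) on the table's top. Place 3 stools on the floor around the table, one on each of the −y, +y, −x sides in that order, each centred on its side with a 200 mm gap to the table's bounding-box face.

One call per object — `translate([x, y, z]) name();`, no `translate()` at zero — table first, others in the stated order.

table();
translate([166, 64, 768]) spool();
translate([230, -512, 0]) stool();
translate([230, 914, 0]) stool();
translate([-519, 201, 0]) stool();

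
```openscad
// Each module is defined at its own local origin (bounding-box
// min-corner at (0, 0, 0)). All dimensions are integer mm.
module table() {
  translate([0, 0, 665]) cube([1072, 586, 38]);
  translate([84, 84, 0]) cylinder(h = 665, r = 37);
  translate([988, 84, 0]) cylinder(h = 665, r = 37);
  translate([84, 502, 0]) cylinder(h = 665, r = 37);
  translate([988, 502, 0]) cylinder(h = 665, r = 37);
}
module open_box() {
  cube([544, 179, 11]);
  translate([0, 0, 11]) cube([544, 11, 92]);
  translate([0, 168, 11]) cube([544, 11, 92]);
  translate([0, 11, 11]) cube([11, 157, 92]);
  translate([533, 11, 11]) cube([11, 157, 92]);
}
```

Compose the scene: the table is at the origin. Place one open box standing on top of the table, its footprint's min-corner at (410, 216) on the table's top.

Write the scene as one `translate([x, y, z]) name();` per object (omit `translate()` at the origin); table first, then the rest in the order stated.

table();
translate([410, 216, 703]) open_box();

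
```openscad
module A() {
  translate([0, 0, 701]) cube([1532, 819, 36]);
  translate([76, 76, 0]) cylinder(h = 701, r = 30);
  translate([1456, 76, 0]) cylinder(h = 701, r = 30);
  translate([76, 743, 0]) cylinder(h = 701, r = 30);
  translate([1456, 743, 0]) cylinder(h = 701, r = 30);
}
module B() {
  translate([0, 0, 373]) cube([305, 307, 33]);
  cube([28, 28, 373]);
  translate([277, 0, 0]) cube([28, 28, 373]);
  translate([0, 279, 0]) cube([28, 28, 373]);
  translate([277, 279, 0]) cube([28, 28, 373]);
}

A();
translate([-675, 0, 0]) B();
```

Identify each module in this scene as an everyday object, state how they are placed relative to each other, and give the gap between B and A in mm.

The stool's nearest face is 370 mm from the table's −x face.

A is a table. B is a stool. The stool is on the floor beside the table on its −x side. The gap between the stool and the table is 370 mm.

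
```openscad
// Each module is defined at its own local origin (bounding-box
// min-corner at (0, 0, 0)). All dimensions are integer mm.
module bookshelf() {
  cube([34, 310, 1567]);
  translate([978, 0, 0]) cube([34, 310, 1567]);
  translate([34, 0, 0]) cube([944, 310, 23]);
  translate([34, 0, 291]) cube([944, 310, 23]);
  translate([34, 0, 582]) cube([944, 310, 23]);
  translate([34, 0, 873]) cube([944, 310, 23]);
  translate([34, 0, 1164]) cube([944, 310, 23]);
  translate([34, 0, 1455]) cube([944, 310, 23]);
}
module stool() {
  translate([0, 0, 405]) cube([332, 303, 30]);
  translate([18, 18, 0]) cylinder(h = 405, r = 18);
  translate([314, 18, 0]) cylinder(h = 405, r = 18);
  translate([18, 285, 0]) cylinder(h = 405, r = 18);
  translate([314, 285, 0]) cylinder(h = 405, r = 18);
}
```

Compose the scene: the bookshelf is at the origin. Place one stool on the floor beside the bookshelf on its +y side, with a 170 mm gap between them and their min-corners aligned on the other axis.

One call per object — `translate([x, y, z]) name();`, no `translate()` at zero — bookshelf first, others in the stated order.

bookshelf();
translate([0, 480, 0]) stool();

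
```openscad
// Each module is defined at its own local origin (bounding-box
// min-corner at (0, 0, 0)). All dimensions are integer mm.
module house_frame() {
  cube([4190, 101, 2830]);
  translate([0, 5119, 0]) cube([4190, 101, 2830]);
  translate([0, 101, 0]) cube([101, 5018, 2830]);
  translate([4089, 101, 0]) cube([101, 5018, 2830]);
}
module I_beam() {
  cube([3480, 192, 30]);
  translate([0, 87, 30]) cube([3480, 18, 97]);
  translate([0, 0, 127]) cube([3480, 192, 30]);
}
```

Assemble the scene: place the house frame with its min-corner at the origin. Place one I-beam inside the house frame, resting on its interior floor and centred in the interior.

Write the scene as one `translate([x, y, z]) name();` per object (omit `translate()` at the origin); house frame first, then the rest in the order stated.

house_frame();
translate([355, 2514, 0]) I_beam();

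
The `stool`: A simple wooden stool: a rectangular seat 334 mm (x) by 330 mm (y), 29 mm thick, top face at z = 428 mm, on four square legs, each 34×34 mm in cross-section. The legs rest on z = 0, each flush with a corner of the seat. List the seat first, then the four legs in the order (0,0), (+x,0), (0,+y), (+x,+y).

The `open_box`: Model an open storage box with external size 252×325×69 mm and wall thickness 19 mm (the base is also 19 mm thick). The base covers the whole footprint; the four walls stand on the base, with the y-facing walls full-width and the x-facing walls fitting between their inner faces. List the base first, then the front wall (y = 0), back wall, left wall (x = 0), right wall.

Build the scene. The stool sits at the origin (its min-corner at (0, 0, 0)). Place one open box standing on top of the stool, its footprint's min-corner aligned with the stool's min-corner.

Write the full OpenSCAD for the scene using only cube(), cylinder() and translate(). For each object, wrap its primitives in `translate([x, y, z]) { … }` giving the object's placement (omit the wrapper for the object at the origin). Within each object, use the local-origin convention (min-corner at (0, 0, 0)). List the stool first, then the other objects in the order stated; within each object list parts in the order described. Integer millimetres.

translate([0, 0, 399]) cube([334, 330, 29]);
cube([34, 34, 399]);
translate([300, 0, 0]) cube([34, 34, 399]);
translate([0, 296, 0]) cube([34, 34, 399]);
translate([300, 296, 0]) cube([34, 34, 399]);
translate([0, 0, 428]) {
  cube([252, 325, 19]);
  translate([0, 0, 19]) cube([252, 19, 50]);
  translate([0, 306, 19]) cube([252, 19, 50]);
  translate([0, 19, 19]) cube([19, 287, 50]);
  translate([233, 19, 19]) cube([19, 287, 50]);
}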